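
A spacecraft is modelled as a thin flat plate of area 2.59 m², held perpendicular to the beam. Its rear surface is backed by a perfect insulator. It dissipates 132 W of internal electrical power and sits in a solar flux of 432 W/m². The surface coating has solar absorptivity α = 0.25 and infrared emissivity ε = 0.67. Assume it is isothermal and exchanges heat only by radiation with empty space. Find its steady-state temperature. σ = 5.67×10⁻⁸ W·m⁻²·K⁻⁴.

T ≈ 254 K

At steady state, absorbed solar power + internal power = radiated power.
Absorbed: α·S·A_cross = 0.25·432·2.590 = 279.7 W (cross-section A).
Total input = 279.7 + 132 = 411.7 W.
Radiated: εσ·A_surf·T⁴ with A_surf = A = 2.590 m².
T⁴ = 411.7/(0.67·5.67×10⁻⁸·2.590) = 4.185×10⁹ K⁴.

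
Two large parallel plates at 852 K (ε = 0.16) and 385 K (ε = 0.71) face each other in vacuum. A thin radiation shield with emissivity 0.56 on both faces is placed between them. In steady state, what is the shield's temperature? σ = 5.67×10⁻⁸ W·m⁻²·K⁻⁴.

T_s ≈ 614 K

In steady state the net flux on the hot side equals that on the cold side.
σ(T₁⁴−T_s⁴)/D₁ = σ(T_s⁴−T₂⁴)/D₂, with D₁ = 1/ε₁+1/ε_s−1 = 7.036, D₂ = 1/ε_s+1/ε₂−1 = 2.194.
Solve for T_s⁴: T_s⁴ = (D₂·T₁⁴ + D₁·T₂⁴)/(D₁+D₂) = 1.420×10¹¹ K⁴.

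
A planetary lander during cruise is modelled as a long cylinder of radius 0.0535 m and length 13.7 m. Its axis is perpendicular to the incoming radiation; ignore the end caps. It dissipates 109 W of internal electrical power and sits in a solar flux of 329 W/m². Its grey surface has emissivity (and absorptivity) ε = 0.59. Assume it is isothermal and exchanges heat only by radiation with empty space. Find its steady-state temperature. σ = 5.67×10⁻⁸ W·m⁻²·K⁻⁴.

At steady state, absorbed solar power + internal power = radiated power.
Absorbed: α·S·A_cross = 0.59·329·1.466 = 284.5 W (cross-section 2rL).
Total input = 284.5 + 109 = 393.5 W.
Radiated: εσ·A_surf·T⁴ with A_surf = 2πrL = 4.605 m².
T⁴ = 393.5/(0.59·5.67×10⁻⁸·4.605) = 2.555×10⁹ K⁴.

T ≈ 225 K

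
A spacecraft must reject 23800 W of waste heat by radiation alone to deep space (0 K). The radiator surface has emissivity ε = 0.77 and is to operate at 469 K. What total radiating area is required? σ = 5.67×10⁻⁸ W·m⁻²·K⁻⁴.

P = εσA T⁴ ⇒ A = P/(εσT⁴).
T⁴ = 4.838×10¹⁰ K⁴.
A = 23800/(0.77 × 5.67×10⁻⁸ × 4.838×10¹⁰).

A ≈ 11.3 m²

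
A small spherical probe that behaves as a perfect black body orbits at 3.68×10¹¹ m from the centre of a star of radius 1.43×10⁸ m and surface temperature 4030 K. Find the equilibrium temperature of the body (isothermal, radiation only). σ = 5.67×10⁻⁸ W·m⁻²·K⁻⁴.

The star's surface emits σT_*⁴; at distance d the flux is S = σT_*⁴(R_*/d)².
S = 5.67×10⁻⁸·(4030)⁴·(1.43×10⁸/3.68×10¹¹)² = 2.258 W/m².
For an isothermal sphere T⁴ = (1−a)S/(4σ) = 9.957×10⁶ K⁴.

T ≈ 56.2 K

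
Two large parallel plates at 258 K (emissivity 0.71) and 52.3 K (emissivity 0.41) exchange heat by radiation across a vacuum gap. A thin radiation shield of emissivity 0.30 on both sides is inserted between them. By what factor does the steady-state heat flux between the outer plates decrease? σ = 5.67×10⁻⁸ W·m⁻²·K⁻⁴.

factor ≈ 2.99

Without shield: q₀ = σΔ(T⁴)/(1/ε₁+1/ε₂−1) with denominator 2.847.
With shield the two gaps are in series; the resistances add: (1/ε₁+1/ε_s−1)+(1/ε_s+1/ε₂−1) = 3.742+4.772 = 8.514.
Heat-flux ratio q₀/q = 8.514/2.847.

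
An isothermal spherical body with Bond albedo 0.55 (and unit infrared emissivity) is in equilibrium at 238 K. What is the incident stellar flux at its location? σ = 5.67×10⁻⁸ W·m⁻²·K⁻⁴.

(1−a)S·πr² = σ·4πr²·T⁴ ⇒ S = 4σT⁴/(1−a).
S = 4·5.67×10⁻⁸·3.209×10⁹/0.450.

S ≈ 1620 W/m²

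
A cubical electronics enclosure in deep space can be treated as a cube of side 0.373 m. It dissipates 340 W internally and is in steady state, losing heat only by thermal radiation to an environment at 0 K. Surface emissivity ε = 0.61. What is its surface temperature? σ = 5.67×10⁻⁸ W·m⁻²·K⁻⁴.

T ≈ 329 K

Steady state: internal power = radiated power, P = εσA T⁴.
Radiating area A = 6L² = 0.8348 m².
T⁴ = P/(εσA) = 340/(0.61·5.67×10⁻⁸·0.8348) = 1.178×10¹⁰ K⁴.
T = (1.178×10¹⁰)^(1/4).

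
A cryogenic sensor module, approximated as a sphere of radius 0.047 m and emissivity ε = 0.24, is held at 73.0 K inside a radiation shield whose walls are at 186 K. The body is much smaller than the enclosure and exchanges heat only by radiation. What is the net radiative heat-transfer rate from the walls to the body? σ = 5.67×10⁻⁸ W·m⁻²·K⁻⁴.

P_net ≈ 0.441 W

For a small grey body in a large enclosure: P_net = εσA(T_body⁴ − T_wall⁴).
A = 4πr² = 0.02776 m²; T_body⁴ − T_wall⁴ = 2.840×10⁷ − 1.197×10⁹ = -1.168×10⁹ K⁴.
|P_net| = 0.24·5.67×10⁻⁸·0.02776·1.168×10⁹.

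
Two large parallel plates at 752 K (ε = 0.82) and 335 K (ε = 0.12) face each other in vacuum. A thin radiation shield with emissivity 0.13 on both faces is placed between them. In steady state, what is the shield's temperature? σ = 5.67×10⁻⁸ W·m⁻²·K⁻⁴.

T_s ≈ 680 K

In steady state the net flux on the hot side equals that on the cold side.
σ(T₁⁴−T_s⁴)/D₁ = σ(T_s⁴−T₂⁴)/D₂, with D₁ = 1/ε₁+1/ε_s−1 = 7.912, D₂ = 1/ε_s+1/ε₂−1 = 15.03.
Solve for T_s⁴: T_s⁴ = (D₂·T₁⁴ + D₁·T₂⁴)/(D₁+D₂) = 2.138×10¹¹ K⁴.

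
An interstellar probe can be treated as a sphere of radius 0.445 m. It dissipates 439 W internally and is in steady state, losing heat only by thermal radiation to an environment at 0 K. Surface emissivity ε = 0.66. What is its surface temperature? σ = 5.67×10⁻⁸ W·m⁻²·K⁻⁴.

T ≈ 262 K

Steady state: internal power = radiated power, P = εσA T⁴.
Radiating area A = 4πr² = 2.488 m².
T⁴ = P/(εσA) = 439/(0.66·5.67×10⁻⁸·2.488) = 4.714×10⁹ K⁴.
T = (4.714×10⁹)^(1/4).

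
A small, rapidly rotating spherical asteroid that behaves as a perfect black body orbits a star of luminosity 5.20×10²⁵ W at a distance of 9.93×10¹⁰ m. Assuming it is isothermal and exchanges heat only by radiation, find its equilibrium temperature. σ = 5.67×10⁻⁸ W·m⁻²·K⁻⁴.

First find the stellar flux at distance d: S = L/(4πd²) = 5.20×10²⁵/(4π·(9.93×10¹⁰)²) = 419.7 W/m².
For an isothermal sphere, absorbed (1−a)S·πr² = emitted σ·4πr²·T⁴, so T⁴ = (1−a)S/(4σ).
T⁴ = 1.00·419.7/(4·5.67×10⁻⁸) = 1.850×10⁹ K⁴.

T ≈ 207 K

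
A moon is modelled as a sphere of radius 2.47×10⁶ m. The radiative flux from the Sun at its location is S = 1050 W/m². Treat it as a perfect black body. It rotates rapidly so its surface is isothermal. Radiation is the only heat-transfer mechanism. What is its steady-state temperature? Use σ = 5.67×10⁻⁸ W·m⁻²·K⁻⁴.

T ≈ 261 K

At equilibrium, absorbed power = emitted power.
Absorbing cross-section = πr² = 1.917×10¹³ m²; emitting surface = 4πr² = 7.667×10¹³ m² (ratio 4).
S·A_cross = εσ·A_surf·T⁴  ⇒  T⁴ = S/(4σ).
T⁴ = 1.00·1050/(4·5.67×10⁻⁸) = 4.630×10⁹ K⁴.
T = (4.630×10⁹)^(1/4).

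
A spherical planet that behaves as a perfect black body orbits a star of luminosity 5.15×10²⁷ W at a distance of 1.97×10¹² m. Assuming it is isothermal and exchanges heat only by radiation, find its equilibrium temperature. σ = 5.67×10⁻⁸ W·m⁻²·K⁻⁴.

T ≈ 147 K

First find the stellar flux at distance d: S = L/(4πd²) = 5.15×10²⁷/(4π·(1.97×10¹²)²) = 105.6 W/m².
For an isothermal sphere, absorbed (1−a)S·πr² = emitted σ·4πr²·T⁴, so T⁴ = (1−a)S/(4σ).
T⁴ = 1.00·105.6/(4·5.67×10⁻⁸) = 4.656×10⁸ K⁴.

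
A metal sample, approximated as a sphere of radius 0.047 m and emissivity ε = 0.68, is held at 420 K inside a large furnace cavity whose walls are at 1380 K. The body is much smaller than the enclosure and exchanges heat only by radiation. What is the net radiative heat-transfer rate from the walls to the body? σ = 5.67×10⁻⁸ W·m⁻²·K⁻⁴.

For a small grey body in a large enclosure: P_net = εσA(T_body⁴ − T_wall⁴).
A = 4πr² = 0.02776 m²; T_body⁴ − T_wall⁴ = 3.112×10¹⁰ − 3.627×10¹² = -3.596×10¹² K⁴.
|P_net| = 0.68·5.67×10⁻⁸·0.02776·3.596×10¹².

P_net ≈ 3850 W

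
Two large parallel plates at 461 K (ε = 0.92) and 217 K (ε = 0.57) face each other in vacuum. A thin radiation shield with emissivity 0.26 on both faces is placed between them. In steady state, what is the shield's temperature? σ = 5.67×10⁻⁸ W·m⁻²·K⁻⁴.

In steady state the net flux on the hot side equals that on the cold side.
σ(T₁⁴−T_s⁴)/D₁ = σ(T_s⁴−T₂⁴)/D₂, with D₁ = 1/ε₁+1/ε_s−1 = 3.933, D₂ = 1/ε_s+1/ε₂−1 = 4.601.
Solve for T_s⁴: T_s⁴ = (D₂·T₁⁴ + D₁·T₂⁴)/(D₁+D₂) = 2.537×10¹⁰ K⁴.

T_s ≈ 399 K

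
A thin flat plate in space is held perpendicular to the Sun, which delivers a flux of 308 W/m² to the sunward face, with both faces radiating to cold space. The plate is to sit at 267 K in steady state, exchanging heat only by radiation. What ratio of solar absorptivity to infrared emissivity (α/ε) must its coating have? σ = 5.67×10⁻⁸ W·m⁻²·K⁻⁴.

Balance: αS·A = εσ·2A·T⁴ ⇒ α/ε = 2σT⁴/S.
α/ε = 2·5.67×10⁻⁸·(267)⁴/308 = 2·5.67×10⁻⁸·5.082×10⁹/308.

α/ε ≈ 1.87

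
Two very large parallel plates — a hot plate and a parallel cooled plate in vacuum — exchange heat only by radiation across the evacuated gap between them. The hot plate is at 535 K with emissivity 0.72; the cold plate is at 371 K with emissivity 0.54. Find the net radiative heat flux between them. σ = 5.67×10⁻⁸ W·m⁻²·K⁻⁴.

q ≈ 1590 W/m²

For two infinite grey parallel plates, q = σ(T₁⁴ − T₂⁴)/(1/ε₁ + 1/ε₂ − 1).
T₁⁴ − T₂⁴ = 8.192×10¹⁰ − 1.895×10¹⁰ = 6.298×10¹⁰ K⁴.
1/ε₁ + 1/ε₂ − 1 = 1.389 + 1.852 − 1 = 2.241.
q = 5.67×10⁻⁸ × 6.298×10¹⁰ / 2.241.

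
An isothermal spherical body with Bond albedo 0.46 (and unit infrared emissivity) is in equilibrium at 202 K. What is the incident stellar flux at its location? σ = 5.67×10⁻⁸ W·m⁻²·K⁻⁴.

(1−a)S·πr² = σ·4πr²·T⁴ ⇒ S = 4σT⁴/(1−a).
S = 4·5.67×10⁻⁸·1.665×10⁹/0.540.

S ≈ 699 W/m²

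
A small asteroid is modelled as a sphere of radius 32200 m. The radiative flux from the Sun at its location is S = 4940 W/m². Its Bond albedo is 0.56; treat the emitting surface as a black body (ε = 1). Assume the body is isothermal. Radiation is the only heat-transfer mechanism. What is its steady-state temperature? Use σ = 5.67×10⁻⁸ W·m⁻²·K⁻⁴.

At equilibrium, absorbed power = emitted power.
Absorbing cross-section = πr² = 3.257×10⁹ m²; emitting surface = 4πr² = 1.303×10¹⁰ m² (ratio 4).
(1−a)S·A_cross = εσ·A_surf·T⁴  ⇒  T⁴ = (1−a)S/(4σ).
T⁴ = 0.440·4940/(4·5.67×10⁻⁸) = 9.584×10⁹ K⁴.
T = (9.584×10⁹)^(1/4).

T ≈ 313 K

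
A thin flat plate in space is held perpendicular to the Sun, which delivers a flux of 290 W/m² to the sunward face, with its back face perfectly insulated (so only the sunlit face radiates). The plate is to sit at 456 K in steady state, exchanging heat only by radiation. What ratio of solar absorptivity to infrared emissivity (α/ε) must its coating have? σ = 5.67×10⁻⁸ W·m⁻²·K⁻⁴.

Balance: αS·A = εσ·1A·T⁴ ⇒ α/ε = σT⁴/S.
α/ε = 5.67×10⁻⁸·(456)⁴/290 = 5.67×10⁻⁸·4.324×10¹⁰/290.

α/ε ≈ 8.45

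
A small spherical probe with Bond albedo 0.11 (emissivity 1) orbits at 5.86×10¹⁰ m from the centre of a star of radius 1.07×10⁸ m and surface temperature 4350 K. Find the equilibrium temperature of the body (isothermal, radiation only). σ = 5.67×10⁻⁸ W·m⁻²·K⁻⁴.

The star's surface emits σT_*⁴; at distance d the flux is S = σT_*⁴(R_*/d)².
S = 5.67×10⁻⁸·(4350)⁴·(1.07×10⁸/5.86×10¹⁰)² = 67.69 W/m².
For an isothermal sphere T⁴ = (1−a)S/(4σ) = 2.656×10⁸ K⁴.

T ≈ 128 K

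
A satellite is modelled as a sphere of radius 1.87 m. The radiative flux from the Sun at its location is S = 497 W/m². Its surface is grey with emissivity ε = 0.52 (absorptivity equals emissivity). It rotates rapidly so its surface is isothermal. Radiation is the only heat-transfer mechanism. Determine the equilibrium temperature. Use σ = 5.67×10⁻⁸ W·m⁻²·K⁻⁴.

T ≈ 216 K

At equilibrium, absorbed power = emitted power.
Absorbing cross-section = πr² = 10.99 m²; emitting surface = 4πr² = 43.94 m² (ratio 4).
εS·A_cross = εσ·A_surf·T⁴  ⇒  T⁴ = S/(4σ)   (ε cancels).
T⁴ = 497/(4·5.67×10⁻⁸) = 2.191×10⁹ K⁴.
T = (2.191×10⁹)^(1/4).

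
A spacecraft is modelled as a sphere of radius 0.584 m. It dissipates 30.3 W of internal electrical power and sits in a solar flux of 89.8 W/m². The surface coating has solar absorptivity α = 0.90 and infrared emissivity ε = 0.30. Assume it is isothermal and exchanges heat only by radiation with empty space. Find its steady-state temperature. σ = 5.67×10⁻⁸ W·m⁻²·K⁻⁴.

T ≈ 200 K

At steady state, absorbed solar power + internal power = radiated power.
Absorbed: α·S·A_cross = 0.90·89.8·1.071 = 86.60 W (cross-section πr²).
Total input = 86.60 + 30.3 = 116.9 W.
Radiated: εσ·A_surf·T⁴ with A_surf = 4πr² = 4.286 m².
T⁴ = 116.9/(0.30·5.67×10⁻⁸·4.286) = 1.603×10⁹ K⁴.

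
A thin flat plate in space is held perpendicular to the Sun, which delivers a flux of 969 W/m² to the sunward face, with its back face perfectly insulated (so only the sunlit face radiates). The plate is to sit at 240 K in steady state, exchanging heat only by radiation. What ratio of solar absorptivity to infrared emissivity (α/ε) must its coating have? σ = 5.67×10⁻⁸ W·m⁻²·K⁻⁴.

α/ε ≈ 0.194

Balance: αS·A = εσ·1A·T⁴ ⇒ α/ε = σT⁴/S.
α/ε = 5.67×10⁻⁸·(240)⁴/969 = 5.67×10⁻⁸·3.318×10⁹/969.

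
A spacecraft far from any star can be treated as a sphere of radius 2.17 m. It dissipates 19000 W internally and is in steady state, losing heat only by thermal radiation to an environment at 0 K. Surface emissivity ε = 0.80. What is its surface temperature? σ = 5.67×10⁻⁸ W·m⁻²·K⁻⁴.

T ≈ 290 K

Steady state: internal power = radiated power, P = εσA T⁴.
Radiating area A = 4πr² = 59.17 m².
T⁴ = P/(εσA) = 19000/(0.80·5.67×10⁻⁸·59.17) = 7.079×10⁹ K⁴.
T = (7.079×10⁹)^(1/4).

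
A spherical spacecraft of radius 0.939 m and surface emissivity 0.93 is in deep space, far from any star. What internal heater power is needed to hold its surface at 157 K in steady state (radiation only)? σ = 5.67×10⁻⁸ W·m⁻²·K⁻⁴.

P ≈ 355 W

P = εσ·4πr²·T⁴.
4πr² = 11.08 m²; T⁴ = 6.076×10⁸ K⁴.
P = 0.93·5.67×10⁻⁸·11.08·6.076×10⁸.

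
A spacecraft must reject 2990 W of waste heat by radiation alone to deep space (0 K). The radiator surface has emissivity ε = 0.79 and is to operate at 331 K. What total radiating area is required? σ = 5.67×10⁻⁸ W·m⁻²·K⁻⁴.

A ≈ 5.56 m²

P = εσA T⁴ ⇒ A = P/(εσT⁴).
T⁴ = 1.200×10¹⁰ K⁴.
A = 2990/(0.79 × 5.67×10⁻⁸ × 1.200×10¹⁰).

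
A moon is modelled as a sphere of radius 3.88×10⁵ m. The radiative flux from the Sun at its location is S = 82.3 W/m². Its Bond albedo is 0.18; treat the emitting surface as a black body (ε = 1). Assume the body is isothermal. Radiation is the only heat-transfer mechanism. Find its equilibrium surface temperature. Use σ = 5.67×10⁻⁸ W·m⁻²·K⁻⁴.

T ≈ 131 K

At equilibrium, absorbed power = emitted power.
Absorbing cross-section = πr² = 4.729×10¹¹ m²; emitting surface = 4πr² = 1.892×10¹² m² (ratio 4).
(1−a)S·A_cross = εσ·A_surf·T⁴  ⇒  T⁴ = (1−a)S/(4σ).
T⁴ = 0.820·82.3/(4·5.67×10⁻⁸) = 2.976×10⁸ K⁴.
T = (2.976×10⁸)^(1/4).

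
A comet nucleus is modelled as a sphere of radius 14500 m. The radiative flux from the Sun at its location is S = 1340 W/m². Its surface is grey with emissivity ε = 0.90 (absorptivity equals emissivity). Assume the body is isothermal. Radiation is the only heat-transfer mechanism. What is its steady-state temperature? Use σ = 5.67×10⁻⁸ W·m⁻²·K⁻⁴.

T ≈ 277 K

At equilibrium, absorbed power = emitted power.
Absorbing cross-section = πr² = 6.605×10⁸ m²; emitting surface = 4πr² = 2.642×10⁹ m² (ratio 4).
εS·A_cross = εσ·A_surf·T⁴  ⇒  T⁴ = S/(4σ)   (ε cancels).
T⁴ = 1340/(4·5.67×10⁻⁸) = 5.908×10⁹ K⁴.
T = (5.908×10⁹)^(1/4).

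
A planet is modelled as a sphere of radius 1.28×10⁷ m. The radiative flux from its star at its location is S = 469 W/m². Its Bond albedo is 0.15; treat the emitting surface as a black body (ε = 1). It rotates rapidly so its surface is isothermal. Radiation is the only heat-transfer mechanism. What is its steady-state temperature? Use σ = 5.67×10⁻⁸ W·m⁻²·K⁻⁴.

At equilibrium, absorbed power = emitted power.
Absorbing cross-section = πr² = 5.147×10¹⁴ m²; emitting surface = 4πr² = 2.059×10¹⁵ m² (ratio 4).
(1−a)S·A_cross = εσ·A_surf·T⁴  ⇒  T⁴ = (1−a)S/(4σ).
T⁴ = 0.850·469/(4·5.67×10⁻⁸) = 1.758×10⁹ K⁴.
T = (1.758×10⁹)^(1/4).

T ≈ 205 K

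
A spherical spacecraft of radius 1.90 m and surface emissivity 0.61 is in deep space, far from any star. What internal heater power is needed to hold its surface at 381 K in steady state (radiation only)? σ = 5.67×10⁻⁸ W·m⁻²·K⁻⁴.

P = εσ·4πr²·T⁴.
4πr² = 45.36 m²; T⁴ = 2.107×10¹⁰ K⁴.
P = 0.61·5.67×10⁻⁸·45.36·2.107×10¹⁰.

P ≈ 33100 W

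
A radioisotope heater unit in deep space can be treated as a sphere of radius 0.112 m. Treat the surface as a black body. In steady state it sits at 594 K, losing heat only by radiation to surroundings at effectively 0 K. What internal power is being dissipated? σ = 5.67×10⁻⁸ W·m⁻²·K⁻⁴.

P ≈ 1110 W

Steady state: P = εσA T⁴.
A = 4πr² = 0.1576 m²; T⁴ = (594)⁴ = 1.245×10¹¹ K⁴.
P = 1.0 × 5.67×10⁻⁸ × 0.1576 × 1.245×10¹¹.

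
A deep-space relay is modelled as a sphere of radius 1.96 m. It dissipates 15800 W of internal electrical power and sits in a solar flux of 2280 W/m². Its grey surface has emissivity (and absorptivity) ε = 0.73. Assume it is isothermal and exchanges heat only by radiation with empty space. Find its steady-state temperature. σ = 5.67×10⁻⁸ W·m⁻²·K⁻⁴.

At steady state, absorbed solar power + internal power = radiated power.
Absorbed: α·S·A_cross = 0.73·2280·12.07 = 20090 W (cross-section πr²).
Total input = 20090 + 15800 = 35890 W.
Radiated: εσ·A_surf·T⁴ with A_surf = 4πr² = 48.27 m².
T⁴ = 35890/(0.73·5.67×10⁻⁸·48.27) = 1.796×10¹⁰ K⁴.

T ≈ 366 K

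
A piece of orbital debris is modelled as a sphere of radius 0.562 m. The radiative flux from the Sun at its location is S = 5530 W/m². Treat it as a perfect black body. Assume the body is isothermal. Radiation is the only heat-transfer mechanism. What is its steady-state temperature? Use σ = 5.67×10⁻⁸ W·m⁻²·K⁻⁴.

At equilibrium, absorbed power = emitted power.
Absorbing cross-section = πr² = 0.9923 m²; emitting surface = 4πr² = 3.969 m² (ratio 4).
S·A_cross = εσ·A_surf·T⁴  ⇒  T⁴ = S/(4σ).
T⁴ = 1.00·5530/(4·5.67×10⁻⁸) = 2.438×10¹⁰ K⁴.
T = (2.438×10¹⁰)^(1/4).

T ≈ 395 K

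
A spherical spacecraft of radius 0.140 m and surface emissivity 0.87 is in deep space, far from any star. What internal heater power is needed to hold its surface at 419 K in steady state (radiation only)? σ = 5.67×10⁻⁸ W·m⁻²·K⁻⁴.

P ≈ 374 W

P = εσ·4πr²·T⁴.
4πr² = 0.2463 m²; T⁴ = 3.082×10¹⁰ K⁴.
P = 0.87·5.67×10⁻⁸·0.2463·3.082×10¹⁰.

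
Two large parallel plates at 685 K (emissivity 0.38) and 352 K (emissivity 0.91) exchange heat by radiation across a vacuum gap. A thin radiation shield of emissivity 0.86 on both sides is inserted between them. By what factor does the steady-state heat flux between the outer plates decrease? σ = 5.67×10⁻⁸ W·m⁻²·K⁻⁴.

Without shield: q₀ = σΔ(T⁴)/(1/ε₁+1/ε₂−1) with denominator 2.730.
With shield the two gaps are in series; the resistances add: (1/ε₁+1/ε_s−1)+(1/ε_s+1/ε₂−1) = 2.794+1.262 = 4.056.
Heat-flux ratio q₀/q = 4.056/2.730.

factor ≈ 1.49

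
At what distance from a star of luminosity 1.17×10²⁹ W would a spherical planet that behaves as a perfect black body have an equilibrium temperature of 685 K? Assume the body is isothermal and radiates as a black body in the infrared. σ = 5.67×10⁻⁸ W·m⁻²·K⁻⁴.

For an isothermal black-emitting sphere, (1−a)S·πr² = σ·4πr²·T⁴ ⇒ S = 4σT⁴/(1−a).
S = 4·5.67×10⁻⁸·(685)⁴/1.00 = 49940 W/m².
Flux falls as S = L/(4πd²), so d = √(L/(4πS)) = √(1.17×10²⁹/(4π·49940)).

d ≈ 4.32×10¹¹ m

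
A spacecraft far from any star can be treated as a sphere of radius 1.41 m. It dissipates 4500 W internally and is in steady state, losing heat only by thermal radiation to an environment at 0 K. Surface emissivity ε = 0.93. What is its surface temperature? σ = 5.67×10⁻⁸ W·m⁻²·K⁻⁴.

Steady state: internal power = radiated power, P = εσA T⁴.
Radiating area A = 4πr² = 24.98 m².
T⁴ = P/(εσA) = 4500/(0.93·5.67×10⁻⁸·24.98) = 3.416×10⁹ K⁴.
T = (3.416×10⁹)^(1/4).

T ≈ 242 K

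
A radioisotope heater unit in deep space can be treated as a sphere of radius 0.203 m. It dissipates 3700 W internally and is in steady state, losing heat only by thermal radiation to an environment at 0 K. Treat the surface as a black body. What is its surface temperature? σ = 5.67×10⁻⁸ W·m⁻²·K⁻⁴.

Steady state: internal power = radiated power, P = εσA T⁴.
Radiating area A = 4πr² = 0.5178 m².
T⁴ = P/(εσA) = 3700/(1.0·5.67×10⁻⁸·0.5178) = 1.260×10¹¹ K⁴.
T = (1.260×10¹¹)^(1/4).

T ≈ 596 K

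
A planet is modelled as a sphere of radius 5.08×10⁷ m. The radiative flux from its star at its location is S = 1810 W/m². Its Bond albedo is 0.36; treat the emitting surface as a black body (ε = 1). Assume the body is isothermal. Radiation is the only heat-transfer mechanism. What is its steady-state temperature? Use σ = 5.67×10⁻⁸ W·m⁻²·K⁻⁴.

T ≈ 267 K

At equilibrium, absorbed power = emitted power.
Absorbing cross-section = πr² = 8.107×10¹⁵ m²; emitting surface = 4πr² = 3.243×10¹⁶ m² (ratio 4).
(1−a)S·A_cross = εσ·A_surf·T⁴  ⇒  T⁴ = (1−a)S/(4σ).
T⁴ = 0.640·1810/(4·5.67×10⁻⁸) = 5.108×10⁹ K⁴.
T = (5.108×10⁹)^(1/4).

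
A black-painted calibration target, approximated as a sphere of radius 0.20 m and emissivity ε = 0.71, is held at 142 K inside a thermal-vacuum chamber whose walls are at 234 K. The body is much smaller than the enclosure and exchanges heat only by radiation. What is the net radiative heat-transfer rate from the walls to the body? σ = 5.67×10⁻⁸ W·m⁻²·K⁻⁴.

For a small grey body in a large enclosure: P_net = εσA(T_body⁴ − T_wall⁴).
A = 4πr² = 0.5027 m²; T_body⁴ − T_wall⁴ = 4.066×10⁸ − 2.998×10⁹ = -2.592×10⁹ K⁴.
|P_net| = 0.71·5.67×10⁻⁸·0.5027·2.592×10⁹.

P_net ≈ 52.4 W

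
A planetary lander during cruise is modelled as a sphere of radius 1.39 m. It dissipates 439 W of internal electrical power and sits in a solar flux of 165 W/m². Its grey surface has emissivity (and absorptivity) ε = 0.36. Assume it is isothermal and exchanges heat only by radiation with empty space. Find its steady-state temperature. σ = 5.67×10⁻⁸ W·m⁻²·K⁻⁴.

T ≈ 200 K

At steady state, absorbed solar power + internal power = radiated power.
Absorbed: α·S·A_cross = 0.36·165·6.070 = 360.6 W (cross-section πr²).
Total input = 360.6 + 439 = 799.6 W.
Radiated: εσ·A_surf·T⁴ with A_surf = 4πr² = 24.28 m².
T⁴ = 799.6/(0.36·5.67×10⁻⁸·24.28) = 1.613×10⁹ K⁴.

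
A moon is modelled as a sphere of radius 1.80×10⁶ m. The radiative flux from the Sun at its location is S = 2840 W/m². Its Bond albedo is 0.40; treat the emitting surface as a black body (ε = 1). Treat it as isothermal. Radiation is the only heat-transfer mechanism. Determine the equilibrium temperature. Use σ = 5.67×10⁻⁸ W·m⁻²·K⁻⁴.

T ≈ 294 K

At equilibrium, absorbed power = emitted power.
Absorbing cross-section = πr² = 1.018×10¹³ m²; emitting surface = 4πr² = 4.072×10¹³ m² (ratio 4).
(1−a)S·A_cross = εσ·A_surf·T⁴  ⇒  T⁴ = (1−a)S/(4σ).
T⁴ = 0.600·2840/(4·5.67×10⁻⁸) = 7.513×10⁹ K⁴.
T = (7.513×10⁹)^(1/4).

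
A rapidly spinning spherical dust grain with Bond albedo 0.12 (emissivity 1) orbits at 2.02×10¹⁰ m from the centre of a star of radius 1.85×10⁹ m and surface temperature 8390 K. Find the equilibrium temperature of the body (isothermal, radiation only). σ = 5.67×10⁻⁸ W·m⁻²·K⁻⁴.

T ≈ 1740 K

The star's surface emits σT_*⁴; at distance d the flux is S = σT_*⁴(R_*/d)².
S = 5.67×10⁻⁸·(8390)⁴·(1.85×10⁹/2.02×10¹⁰)² = 2.357×10⁶ W/m².
For an isothermal sphere T⁴ = (1−a)S/(4σ) = 9.143×10¹² K⁴.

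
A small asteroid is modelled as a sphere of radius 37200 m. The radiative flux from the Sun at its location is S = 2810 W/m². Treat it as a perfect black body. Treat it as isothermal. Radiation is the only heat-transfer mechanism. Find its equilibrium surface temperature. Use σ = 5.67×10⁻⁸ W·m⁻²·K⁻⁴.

At equilibrium, absorbed power = emitted power.
Absorbing cross-section = πr² = 4.347×10⁹ m²; emitting surface = 4πr² = 1.739×10¹⁰ m² (ratio 4).
S·A_cross = εσ·A_surf·T⁴  ⇒  T⁴ = S/(4σ).
T⁴ = 1.00·2810/(4·5.67×10⁻⁸) = 1.239×10¹⁰ K⁴.
T = (1.239×10¹⁰)^(1/4).

T ≈ 334 K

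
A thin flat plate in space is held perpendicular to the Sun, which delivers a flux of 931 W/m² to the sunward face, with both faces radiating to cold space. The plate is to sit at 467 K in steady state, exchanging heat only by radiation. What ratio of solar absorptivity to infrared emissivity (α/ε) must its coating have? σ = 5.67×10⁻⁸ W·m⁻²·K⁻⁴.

Balance: αS·A = εσ·2A·T⁴ ⇒ α/ε = 2σT⁴/S.
α/ε = 2·5.67×10⁻⁸·(467)⁴/931 = 2·5.67×10⁻⁸·4.756×10¹⁰/931.

α/ε ≈ 5.79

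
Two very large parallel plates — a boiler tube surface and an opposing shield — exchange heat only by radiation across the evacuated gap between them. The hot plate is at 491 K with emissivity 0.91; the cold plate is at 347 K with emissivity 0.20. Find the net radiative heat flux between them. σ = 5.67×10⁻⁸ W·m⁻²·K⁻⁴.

q ≈ 485 W/m²

For two infinite grey parallel plates, q = σ(T₁⁴ − T₂⁴)/(1/ε₁ + 1/ε₂ − 1).
T₁⁴ − T₂⁴ = 5.812×10¹⁰ − 1.450×10¹⁰ = 4.362×10¹⁰ K⁴.
1/ε₁ + 1/ε₂ − 1 = 1.099 + 5.000 − 1 = 5.099.
q = 5.67×10⁻⁸ × 4.362×10¹⁰ / 5.099.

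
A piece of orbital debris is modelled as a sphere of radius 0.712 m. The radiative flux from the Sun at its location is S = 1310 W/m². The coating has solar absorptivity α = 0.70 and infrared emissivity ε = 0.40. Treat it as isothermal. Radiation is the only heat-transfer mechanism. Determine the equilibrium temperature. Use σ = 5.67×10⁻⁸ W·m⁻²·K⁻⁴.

T ≈ 317 K

At equilibrium, absorbed power = emitted power.
Absorbing cross-section = πr² = 1.593 m²; emitting surface = 4πr² = 6.370 m² (ratio 4).
αS·A_cross = εσ·A_surf·T⁴  ⇒  T⁴ = αS/(ε·4σ).
T⁴ = 0.700·1310/(0.40·4·5.67×10⁻⁸) = 1.011×10¹⁰ K⁴.
T = (1.011×10¹⁰)^(1/4).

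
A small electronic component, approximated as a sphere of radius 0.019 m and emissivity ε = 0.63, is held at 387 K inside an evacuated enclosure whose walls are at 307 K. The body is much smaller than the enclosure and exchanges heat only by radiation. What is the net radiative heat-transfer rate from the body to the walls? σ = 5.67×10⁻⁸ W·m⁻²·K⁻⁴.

For a small grey body in a large enclosure: P_net = εσA(T_body⁴ − T_wall⁴).
A = 4πr² = 0.004536 m²; T_body⁴ − T_wall⁴ = 2.243×10¹⁰ − 8.883×10⁹ = 1.355×10¹⁰ K⁴.
|P_net| = 0.63·5.67×10⁻⁸·0.004536·1.355×10¹⁰.

P_net ≈ 2.20 W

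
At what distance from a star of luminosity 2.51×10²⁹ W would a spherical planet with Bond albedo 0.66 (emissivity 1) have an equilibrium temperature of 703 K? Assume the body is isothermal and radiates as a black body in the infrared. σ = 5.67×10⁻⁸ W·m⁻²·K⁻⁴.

For an isothermal black-emitting sphere, (1−a)S·πr² = σ·4πr²·T⁴ ⇒ S = 4σT⁴/(1−a).
S = 4·5.67×10⁻⁸·(703)⁴/0.340 = 1.629×10⁵ W/m².
Flux falls as S = L/(4πd²), so d = √(L/(4πS)) = √(2.51×10²⁹/(4π·1.629×10⁵)).

d ≈ 3.50×10¹¹ m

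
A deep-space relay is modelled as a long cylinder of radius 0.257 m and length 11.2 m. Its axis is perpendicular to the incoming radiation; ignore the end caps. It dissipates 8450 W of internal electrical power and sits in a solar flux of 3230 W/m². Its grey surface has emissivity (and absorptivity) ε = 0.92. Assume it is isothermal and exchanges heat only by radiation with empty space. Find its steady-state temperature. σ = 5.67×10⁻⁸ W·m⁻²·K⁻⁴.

At steady state, absorbed solar power + internal power = radiated power.
Absorbed: α·S·A_cross = 0.92·3230·5.757 = 17110 W (cross-section 2rL).
Total input = 17110 + 8450 = 25560 W.
Radiated: εσ·A_surf·T⁴ with A_surf = 2πrL = 18.09 m².
T⁴ = 25560/(0.92·5.67×10⁻⁸·18.09) = 2.709×10¹⁰ K⁴.

T ≈ 406 K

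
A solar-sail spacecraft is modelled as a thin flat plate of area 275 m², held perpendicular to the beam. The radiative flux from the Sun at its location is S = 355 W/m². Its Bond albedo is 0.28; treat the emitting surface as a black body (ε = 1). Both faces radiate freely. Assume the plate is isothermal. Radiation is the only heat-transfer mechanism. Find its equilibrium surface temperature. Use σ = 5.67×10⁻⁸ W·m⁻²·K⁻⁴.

At equilibrium, absorbed power = emitted power.
Absorbing cross-section = A = 275.0 m²; emitting surface = 2A = 550.0 m² (ratio 2).
(1−a)S·A_cross = εσ·A_surf·T⁴  ⇒  T⁴ = (1−a)S/(2σ).
T⁴ = 0.720·355/(2·5.67×10⁻⁸) = 2.254×10⁹ K⁴.
T = (2.254×10⁹)^(1/4).

T ≈ 218 K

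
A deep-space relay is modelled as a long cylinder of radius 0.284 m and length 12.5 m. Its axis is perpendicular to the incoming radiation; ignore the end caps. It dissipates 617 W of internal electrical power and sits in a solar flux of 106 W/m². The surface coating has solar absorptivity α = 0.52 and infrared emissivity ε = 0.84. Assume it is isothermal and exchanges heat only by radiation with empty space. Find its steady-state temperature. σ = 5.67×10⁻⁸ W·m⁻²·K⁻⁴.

At steady state, absorbed solar power + internal power = radiated power.
Absorbed: α·S·A_cross = 0.52·106·7.100 = 391.4 W (cross-section 2rL).
Total input = 391.4 + 617 = 1008 W.
Radiated: εσ·A_surf·T⁴ with A_surf = 2πrL = 22.31 m².
T⁴ = 1008/(0.84·5.67×10⁻⁸·22.31) = 9.492×10⁸ K⁴.

T ≈ 176 K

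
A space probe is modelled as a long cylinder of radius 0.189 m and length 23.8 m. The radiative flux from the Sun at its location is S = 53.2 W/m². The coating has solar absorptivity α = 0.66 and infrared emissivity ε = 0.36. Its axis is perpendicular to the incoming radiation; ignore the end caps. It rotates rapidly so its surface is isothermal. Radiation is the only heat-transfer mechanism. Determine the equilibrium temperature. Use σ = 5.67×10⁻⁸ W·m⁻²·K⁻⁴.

At equilibrium, absorbed power = emitted power.
Absorbing cross-section = 2rL = 8.996 m²; emitting surface = 2πrL = 28.26 m² (ratio π).
αS·A_cross = εσ·A_surf·T⁴  ⇒  T⁴ = αS/(ε·πσ).
T⁴ = 0.660·53.2/(0.36·π·5.67×10⁻⁸) = 5.475×10⁸ K⁴.
T = (5.475×10⁸)^(1/4).

T ≈ 153 K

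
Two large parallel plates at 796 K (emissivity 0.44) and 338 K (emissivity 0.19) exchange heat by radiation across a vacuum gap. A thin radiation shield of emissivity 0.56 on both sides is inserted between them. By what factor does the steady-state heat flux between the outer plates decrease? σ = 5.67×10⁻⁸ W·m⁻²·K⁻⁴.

factor ≈ 1.39

Without shield: q₀ = σΔ(T⁴)/(1/ε₁+1/ε₂−1) with denominator 6.536.
With shield the two gaps are in series; the resistances add: (1/ε₁+1/ε_s−1)+(1/ε_s+1/ε₂−1) = 3.058+6.049 = 9.107.
Heat-flux ratio q₀/q = 9.107/6.536.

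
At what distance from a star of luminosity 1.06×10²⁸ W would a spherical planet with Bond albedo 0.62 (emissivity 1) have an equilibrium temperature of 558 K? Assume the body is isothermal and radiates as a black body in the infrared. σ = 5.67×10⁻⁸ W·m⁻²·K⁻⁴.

For an isothermal black-emitting sphere, (1−a)S·πr² = σ·4πr²·T⁴ ⇒ S = 4σT⁴/(1−a).
S = 4·5.67×10⁻⁸·(558)⁴/0.380 = 57860 W/m².
Flux falls as S = L/(4πd²), so d = √(L/(4πS)) = √(1.06×10²⁸/(4π·57860)).

d ≈ 1.21×10¹¹ m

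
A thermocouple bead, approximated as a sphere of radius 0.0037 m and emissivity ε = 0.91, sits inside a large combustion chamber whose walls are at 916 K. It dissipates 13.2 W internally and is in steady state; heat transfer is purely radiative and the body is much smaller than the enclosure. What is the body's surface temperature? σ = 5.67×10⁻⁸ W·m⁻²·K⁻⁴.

T ≈ 1220 K

For a small grey body in a large enclosure, net radiated power = εσA(T⁴ − T_w⁴).
Steady state: P = εσA(T⁴ − T_w⁴) with A = 4πr² = 1.720×10⁻⁴ m².
T⁴ = P/(εσA) + T_w⁴ = 13.2/(0.91·5.67×10⁻⁸·1.720×10⁻⁴) + (916)⁴
    = 1.487×10¹² + 7.040×10¹¹ = 2.191×10¹² K⁴.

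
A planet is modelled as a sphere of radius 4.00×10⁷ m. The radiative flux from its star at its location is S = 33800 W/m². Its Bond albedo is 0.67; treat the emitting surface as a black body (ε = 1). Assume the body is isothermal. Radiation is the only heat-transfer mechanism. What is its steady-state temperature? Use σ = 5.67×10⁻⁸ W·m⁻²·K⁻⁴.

T ≈ 471 K

At equilibrium, absorbed power = emitted power.
Absorbing cross-section = πr² = 5.027×10¹⁵ m²; emitting surface = 4πr² = 2.011×10¹⁶ m² (ratio 4).
(1−a)S·A_cross = εσ·A_surf·T⁴  ⇒  T⁴ = (1−a)S/(4σ).
T⁴ = 0.330·33800/(4·5.67×10⁻⁸) = 4.918×10¹⁰ K⁴.
T = (4.918×10¹⁰)^(1/4).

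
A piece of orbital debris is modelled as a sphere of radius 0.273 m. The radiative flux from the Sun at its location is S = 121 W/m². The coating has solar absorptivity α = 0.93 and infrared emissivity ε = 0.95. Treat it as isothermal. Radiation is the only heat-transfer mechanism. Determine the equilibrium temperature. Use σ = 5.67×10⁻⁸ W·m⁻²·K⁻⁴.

At equilibrium, absorbed power = emitted power.
Absorbing cross-section = πr² = 0.2341 m²; emitting surface = 4πr² = 0.9366 m² (ratio 4).
αS·A_cross = εσ·A_surf·T⁴  ⇒  T⁴ = αS/(ε·4σ).
T⁴ = 0.930·121/(0.95·4·5.67×10⁻⁸) = 5.223×10⁸ K⁴.
T = (5.223×10⁸)^(1/4).

T ≈ 151 K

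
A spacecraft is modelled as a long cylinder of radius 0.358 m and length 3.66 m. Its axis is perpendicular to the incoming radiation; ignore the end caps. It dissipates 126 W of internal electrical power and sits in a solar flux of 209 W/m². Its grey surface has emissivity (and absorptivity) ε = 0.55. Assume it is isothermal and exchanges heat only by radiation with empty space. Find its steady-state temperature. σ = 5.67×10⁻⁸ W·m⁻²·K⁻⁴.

T ≈ 202 K

At steady state, absorbed solar power + internal power = radiated power.
Absorbed: α·S·A_cross = 0.55·209·2.621 = 301.2 W (cross-section 2rL).
Total input = 301.2 + 126 = 427.2 W.
Radiated: εσ·A_surf·T⁴ with A_surf = 2πrL = 8.233 m².
T⁴ = 427.2/(0.55·5.67×10⁻⁸·8.233) = 1.664×10⁹ K⁴.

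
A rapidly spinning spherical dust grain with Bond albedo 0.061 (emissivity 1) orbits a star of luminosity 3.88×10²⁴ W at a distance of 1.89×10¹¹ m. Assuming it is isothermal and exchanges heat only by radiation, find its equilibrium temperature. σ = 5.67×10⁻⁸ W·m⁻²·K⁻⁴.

First find the stellar flux at distance d: S = L/(4πd²) = 3.88×10²⁴/(4π·(1.89×10¹¹)²) = 8.644 W/m².
For an isothermal sphere, absorbed (1−a)S·πr² = emitted σ·4πr²·T⁴, so T⁴ = (1−a)S/(4σ).
T⁴ = 0.939·8.644/(4·5.67×10⁻⁸) = 3.579×10⁷ K⁴.

T ≈ 77.3 K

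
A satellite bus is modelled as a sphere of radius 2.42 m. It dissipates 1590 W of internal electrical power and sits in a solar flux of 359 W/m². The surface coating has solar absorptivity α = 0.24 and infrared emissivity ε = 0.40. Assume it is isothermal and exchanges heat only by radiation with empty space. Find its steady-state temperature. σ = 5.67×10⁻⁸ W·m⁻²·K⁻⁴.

T ≈ 209 K

At steady state, absorbed solar power + internal power = radiated power.
Absorbed: α·S·A_cross = 0.24·359·18.40 = 1585 W (cross-section πr²).
Total input = 1585 + 1590 = 3175 W.
Radiated: εσ·A_surf·T⁴ with A_surf = 4πr² = 73.59 m².
T⁴ = 3175/(0.40·5.67×10⁻⁸·73.59) = 1.902×10⁹ K⁴.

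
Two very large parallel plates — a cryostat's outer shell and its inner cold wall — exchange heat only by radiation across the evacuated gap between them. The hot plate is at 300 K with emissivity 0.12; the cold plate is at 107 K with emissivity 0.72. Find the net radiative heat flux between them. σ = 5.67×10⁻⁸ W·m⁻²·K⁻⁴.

For two infinite grey parallel plates, q = σ(T₁⁴ − T₂⁴)/(1/ε₁ + 1/ε₂ − 1).
T₁⁴ − T₂⁴ = 8.100×10⁹ − 1.311×10⁸ = 7.969×10⁹ K⁴.
1/ε₁ + 1/ε₂ − 1 = 8.333 + 1.389 − 1 = 8.722.
q = 5.67×10⁻⁸ × 7.969×10⁹ / 8.722.

q ≈ 51.8 W/m²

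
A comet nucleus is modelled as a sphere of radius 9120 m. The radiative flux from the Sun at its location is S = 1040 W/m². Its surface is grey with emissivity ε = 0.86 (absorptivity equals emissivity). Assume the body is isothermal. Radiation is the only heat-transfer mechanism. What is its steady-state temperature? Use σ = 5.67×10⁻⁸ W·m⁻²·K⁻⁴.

At equilibrium, absorbed power = emitted power.
Absorbing cross-section = πr² = 2.613×10⁸ m²; emitting surface = 4πr² = 1.045×10⁹ m² (ratio 4).
εS·A_cross = εσ·A_surf·T⁴  ⇒  T⁴ = S/(4σ)   (ε cancels).
T⁴ = 1040/(4·5.67×10⁻⁸) = 4.586×10⁹ K⁴.
T = (4.586×10⁹)^(1/4).

T ≈ 260 K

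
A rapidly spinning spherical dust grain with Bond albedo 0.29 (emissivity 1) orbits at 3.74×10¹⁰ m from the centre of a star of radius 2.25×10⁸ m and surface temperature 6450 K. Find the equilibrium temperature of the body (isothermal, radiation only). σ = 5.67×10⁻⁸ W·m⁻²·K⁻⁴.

T ≈ 325 K

The star's surface emits σT_*⁴; at distance d the flux is S = σT_*⁴(R_*/d)².
S = 5.67×10⁻⁸·(6450)⁴·(2.25×10⁸/3.74×10¹⁰)² = 3552 W/m².
For an isothermal sphere T⁴ = (1−a)S/(4σ) = 1.112×10¹⁰ K⁴.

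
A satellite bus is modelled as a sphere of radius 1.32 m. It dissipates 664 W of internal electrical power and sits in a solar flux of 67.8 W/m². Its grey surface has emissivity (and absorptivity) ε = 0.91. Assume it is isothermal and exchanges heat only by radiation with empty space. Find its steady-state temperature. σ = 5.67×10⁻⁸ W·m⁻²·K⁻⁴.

T ≈ 173 K

At steady state, absorbed solar power + internal power = radiated power.
Absorbed: α·S·A_cross = 0.91·67.8·5.474 = 337.7 W (cross-section πr²).
Total input = 337.7 + 664 = 1002 W.
Radiated: εσ·A_surf·T⁴ with A_surf = 4πr² = 21.90 m².
T⁴ = 1002/(0.91·5.67×10⁻⁸·21.90) = 8.867×10⁸ K⁴.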